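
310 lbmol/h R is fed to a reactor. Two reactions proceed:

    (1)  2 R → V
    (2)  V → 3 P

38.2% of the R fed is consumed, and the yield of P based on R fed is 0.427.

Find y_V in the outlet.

0.0445

Conversion of R: R consumed = 2ξ₁ = 0.382 × 310 → ξ₁ = 59.21 lbmol/h.
Yield of P: 3ξ₂ / 310 = 0.427 → ξ₂ = 44.12 lbmol/h.
Outlet amounts (n = n₀ + Σ ν·ξ):
  R: 310 − 2(59.21) = 191.6
  V: 0 + 1(59.21) − 1(44.12) = 15.09
  P: 0 + 3(44.12) = 132.4
Total out = 339 lbmol/h; y_V = 15.09 / 339 = 0.0445.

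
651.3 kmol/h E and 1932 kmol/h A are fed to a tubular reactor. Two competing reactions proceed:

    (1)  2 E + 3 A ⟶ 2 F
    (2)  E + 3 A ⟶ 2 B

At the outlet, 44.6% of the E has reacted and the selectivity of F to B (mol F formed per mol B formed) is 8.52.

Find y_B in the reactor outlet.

Conversion of E: E consumed = 0.446 × 651.3 = 290.5 kmol/h = 2ξ₁ + 1ξ₂.
Selectivity: 2ξ₁ / (2ξ₂) = 8.52 → ξ₁ = 8.52 ξ₂.
Substitute: (2·8.52 + 1) ξ₂ = 290.5 → ξ₂ = 16.1 kmol/h, ξ₁ = 137.2 kmol/h.
Outlet amounts (n = n₀ + Σ ν·ξ):
  E: 651.3 − 2(137.2) − 1(16.1) = 360.8
  A: 1932 − 3(137.2) − 3(16.1) = 1472
  F: 0 + 2(137.2) = 274.4
  B: 0 + 2(16.1) = 32.2
Total out = 2140 kmol/h; y_B = 32.2 / 2140 = 0.01505.

0.0151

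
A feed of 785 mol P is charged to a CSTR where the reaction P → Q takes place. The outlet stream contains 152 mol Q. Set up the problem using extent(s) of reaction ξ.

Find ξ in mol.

ξ = 152 mol

For Q: n = n₀ + 1ξ → 152 = 0 + 1ξ, giving ξ = 152 mol.
Outlet amounts (n = n₀ + ν ξ):
  P: 785 − 1(152) = 633
  Q: 0 + 1(152) = 152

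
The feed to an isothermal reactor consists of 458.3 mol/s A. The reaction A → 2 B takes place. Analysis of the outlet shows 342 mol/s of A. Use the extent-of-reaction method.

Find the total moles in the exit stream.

For A: n = n₀ − 1ξ → 342 = 458.3 − 1ξ, giving ξ = 116.3 mol/s.
Outlet amounts (n = n₀ + ν ξ):
  A: 458.3 − 1(116.3) = 342
  B: 0 + 2(116.3) = 232.6
Total out = 342 + 232.6 = 574.6 mol/s.

575 mol/s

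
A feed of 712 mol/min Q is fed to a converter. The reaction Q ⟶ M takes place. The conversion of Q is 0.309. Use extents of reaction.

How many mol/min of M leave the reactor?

220 mol/min

Q reacted = 0.309 × 712 = 220 mol/min; ν_Q = −1, so ξ = 220/1 = 220 mol/min.
Outlet amounts (n = n₀ + ν ξ):
  Q: 712 − 1(220) = 492
  M: 0 + 1(220) = 220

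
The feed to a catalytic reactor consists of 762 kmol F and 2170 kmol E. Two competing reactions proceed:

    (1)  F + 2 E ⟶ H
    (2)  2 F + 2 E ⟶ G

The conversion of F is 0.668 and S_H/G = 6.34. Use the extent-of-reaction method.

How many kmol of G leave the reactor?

Conversion of F: F consumed = 0.668 × 762 = 509 kmol = 1ξ₁ + 2ξ₂.
Selectivity: 1ξ₁ / (1ξ₂) = 6.34 → ξ₁ = 6.34 ξ₂.
Substitute: (1·6.34 + 2) ξ₂ = 509 → ξ₂ = 61.03 kmol, ξ₁ = 386.9 kmol.
Outlet amounts (n = n₀ + Σ ν·ξ):
  F: 762 − 1(386.9) − 2(61.03) = 253
  E: 2170 − 2(386.9) − 2(61.03) = 1274
  H: 0 + 1(386.9) = 386.9
  G: 0 + 1(61.03) = 61.03

61 kmol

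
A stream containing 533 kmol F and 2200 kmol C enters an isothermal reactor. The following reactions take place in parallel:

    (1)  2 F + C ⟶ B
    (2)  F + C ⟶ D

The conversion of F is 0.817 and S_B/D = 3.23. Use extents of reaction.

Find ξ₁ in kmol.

ξ₁ = 189 kmol

Conversion of F: F consumed = 0.817 × 533 = 435.5 kmol = 2ξ₁ + 1ξ₂.
Selectivity: 1ξ₁ / (1ξ₂) = 3.23 → ξ₁ = 3.23 ξ₂.
Substitute: (2·3.23 + 1) ξ₂ = 435.5 → ξ₂ = 58.37 kmol, ξ₁ = 188.5 kmol.
Outlet amounts (n = n₀ + Σ ν·ξ):
  F: 533 − 2(188.5) − 1(58.37) = 97.54
  C: 2200 − 1(188.5) − 1(58.37) = 1953
  B: 0 + 1(188.5) = 188.5
  D: 0 + 1(58.37) = 58.37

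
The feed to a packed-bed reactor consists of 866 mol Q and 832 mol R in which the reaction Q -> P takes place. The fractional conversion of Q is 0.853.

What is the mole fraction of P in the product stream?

Q reacted = 0.853 × 866 = 738.7 mol; ν_Q = −1, so ξ = 738.7/1 = 738.7 mol.
Outlet amounts (n = n₀ + ν ξ):
  Q: 866 − 1(738.7) = 127.3
  P: 0 + 1(738.7) = 738.7
  R: 832 (inert)
Total out = 1698 mol; y_P = 738.7 / 1698 = 0.435.

0.435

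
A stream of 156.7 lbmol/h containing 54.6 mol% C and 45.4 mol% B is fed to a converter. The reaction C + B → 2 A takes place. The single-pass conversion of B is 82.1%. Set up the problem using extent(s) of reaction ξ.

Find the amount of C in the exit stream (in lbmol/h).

B reacted = 0.821 × 71.14 = 58.41 lbmol/h; ν_B = −1, so ξ = 58.41/1 = 58.41 lbmol/h.
Outlet amounts (n = n₀ + ν ξ):
  C: 85.56 − 1(58.41) = 27.15
  B: 71.14 − 1(58.41) = 12.73
  A: 0 + 2(58.41) = 116.8

27.2 lbmol/h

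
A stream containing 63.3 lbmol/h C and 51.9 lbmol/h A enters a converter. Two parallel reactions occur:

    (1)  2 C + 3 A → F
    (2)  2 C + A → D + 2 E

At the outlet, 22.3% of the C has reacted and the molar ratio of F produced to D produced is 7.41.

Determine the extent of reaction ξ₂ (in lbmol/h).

ξ₂ = 0.839 lbmol/h

Conversion of C: C consumed = 0.223 × 63.3 = 14.12 lbmol/h = 2ξ₁ + 2ξ₂.
Selectivity: 1ξ₁ / (1ξ₂) = 7.41 → ξ₁ = 7.41 ξ₂.
Substitute: (2·7.41 + 2) ξ₂ = 14.12 → ξ₂ = 0.8392 lbmol/h, ξ₁ = 6.219 lbmol/h.
Outlet amounts (n = n₀ + Σ ν·ξ):
  C: 63.3 − 2(6.219) − 2(0.8392) = 49.18
  A: 51.9 − 3(6.219) − 1(0.8392) = 32.4
  F: 0 + 1(6.219) = 6.219
  D: 0 + 1(0.8392) = 0.8392
  E: 0 + 2(0.8392) = 1.678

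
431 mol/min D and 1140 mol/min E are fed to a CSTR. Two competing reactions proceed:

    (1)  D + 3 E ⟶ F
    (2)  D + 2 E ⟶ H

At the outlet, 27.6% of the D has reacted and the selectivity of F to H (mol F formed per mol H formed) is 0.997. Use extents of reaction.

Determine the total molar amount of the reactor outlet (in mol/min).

1270 mol/min

Conversion of D: D consumed = 0.276 × 431 = 119 mol/min = 1ξ₁ + 1ξ₂.
Selectivity: 1ξ₁ / (1ξ₂) = 0.997 → ξ₁ = 0.997 ξ₂.
Substitute: (1·0.997 + 1) ξ₂ = 119 → ξ₂ = 59.57 mol/min, ξ₁ = 59.39 mol/min.
Outlet amounts (n = n₀ + Σ ν·ξ):
  D: 431 − 1(59.39) − 1(59.57) = 312
  E: 1140 − 3(59.39) − 2(59.57) = 842.7
  F: 0 + 1(59.39) = 59.39
  H: 0 + 1(59.57) = 59.57
Total out = 312 + 842.7 + 59.39 + 59.57 = 1274 mol/min.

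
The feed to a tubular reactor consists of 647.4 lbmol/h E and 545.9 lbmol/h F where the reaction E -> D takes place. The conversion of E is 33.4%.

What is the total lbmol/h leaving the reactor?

1190 lbmol/h

E reacted = 0.334 × 647.4 = 216.2 lbmol/h; ν_E = −1, so ξ = 216.2/1 = 216.2 lbmol/h.
Outlet amounts (n = n₀ + ν ξ):
  E: 647.4 − 1(216.2) = 431.2
  D: 0 + 1(216.2) = 216.2
  F: 545.9 (inert)
Total out = 431.2 + 216.2 + 545.9 = 1193 lbmol/h.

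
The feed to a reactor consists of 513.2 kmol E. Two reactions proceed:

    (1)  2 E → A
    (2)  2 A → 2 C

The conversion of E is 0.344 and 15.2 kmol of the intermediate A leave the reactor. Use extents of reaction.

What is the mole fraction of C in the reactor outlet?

0.172

Conversion of E: E consumed = 2ξ₁ = 0.344 × 513.2 → ξ₁ = 88.27 kmol.
A balance: n_A = 0 + 1ξ₁ − 2ξ₂ = 15.2 → ξ₂ = (1·88.27 − 15.2)/2 = 36.54 kmol.
Outlet amounts (n = n₀ + Σ ν·ξ):
  E: 513.2 − 2(88.27) = 336.7
  A: 0 + 1(88.27) − 2(36.54) = 15.2
  C: 0 + 2(36.54) = 73.07
Total out = 424.9 kmol; y_C = 73.07 / 424.9 = 0.172.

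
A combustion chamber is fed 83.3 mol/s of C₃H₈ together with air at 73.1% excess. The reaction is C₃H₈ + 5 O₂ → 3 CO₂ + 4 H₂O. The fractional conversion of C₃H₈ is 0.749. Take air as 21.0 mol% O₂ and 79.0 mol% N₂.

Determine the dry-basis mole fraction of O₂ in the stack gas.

Stoichiometric O₂ = 5 × 83.3 = 416.5 mol/s; O₂ fed = 416.5 × 1.731 = 721 mol/s.
N₂ fed = 721 × 79/21 = 2712 mol/s.
Fuel reacted = 0.749 × 83.3 → ξ = 62.39 mol/s.
Outlet (n = n₀ + ν ξ):
  C₃H₈: 83.3 − 1(62.39) = 20.91
  O₂: 721 − 5(62.39) = 409
  N₂: 2712 (inert)
  CO₂: 0 + 3(62.39) = 187.2
  H₂O: 0 + 4(62.39) = 249.6
Dry total = 3329 mol/s; y_O₂ (dry) = 409 / 3329 = 0.1229.

0.123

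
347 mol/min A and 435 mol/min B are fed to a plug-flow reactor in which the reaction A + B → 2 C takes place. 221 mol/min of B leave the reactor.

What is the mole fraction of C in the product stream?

0.547

For B: n = n₀ − 1ξ → 221 = 435 − 1ξ, giving ξ = 214 mol/min.
Outlet amounts (n = n₀ + ν ξ):
  A: 347 − 1(214) = 133
  B: 435 − 1(214) = 221
  C: 0 + 2(214) = 428
Total out = 782 mol/min; y_C = 428 / 782 = 0.5473.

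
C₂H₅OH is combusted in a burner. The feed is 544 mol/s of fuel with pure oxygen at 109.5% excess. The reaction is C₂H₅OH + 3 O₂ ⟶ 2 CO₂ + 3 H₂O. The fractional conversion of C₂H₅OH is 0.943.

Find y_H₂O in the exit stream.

Stoichiometric O₂ = 3 × 544 = 1632 mol/s; O₂ fed = 1632 × 2.095 = 3419 mol/s.
Fuel reacted = 0.943 × 544 → ξ = 513 mol/s.
Outlet (n = n₀ + ν ξ):
  C₂H₅OH: 544 − 1(513) = 31.01
  O₂: 3419 − 3(513) = 1880
  CO₂: 0 + 2(513) = 1026
  H₂O: 0 + 3(513) = 1539
Total out = 4476 mol/s; y_H₂O = 1539 / 4476 = 0.3438.

0.344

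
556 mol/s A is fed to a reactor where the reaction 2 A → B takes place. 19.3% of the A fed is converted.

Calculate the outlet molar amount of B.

A reacted = 0.193 × 556 = 107.3 mol/s; ν_A = −2, so ξ = 107.3/2 = 53.65 mol/s.
Outlet amounts (n = n₀ + ν ξ):
  A: 556 − 2(53.65) = 448.7
  B: 0 + 1(53.65) = 53.65

53.7 mol/s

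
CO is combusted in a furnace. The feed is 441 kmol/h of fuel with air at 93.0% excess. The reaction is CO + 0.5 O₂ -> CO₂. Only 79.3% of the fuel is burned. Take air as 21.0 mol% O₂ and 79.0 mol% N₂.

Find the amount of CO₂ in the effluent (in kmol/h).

Stoichiometric O₂ = 0.5 × 441 = 220.5 kmol/h; O₂ fed = 220.5 × 1.930 = 425.6 kmol/h.
N₂ fed = 425.6 × 79/21 = 1601 kmol/h.
Fuel reacted = 0.793 × 441 → ξ = 349.7 kmol/h.
Outlet (n = n₀ + ν ξ):
  CO: 441 − 1(349.7) = 91.29
  O₂: 425.6 − 0.5(349.7) = 250.7
  N₂: 1601 (inert)
  CO₂: 0 + 1(349.7) = 349.7

350 kmol/h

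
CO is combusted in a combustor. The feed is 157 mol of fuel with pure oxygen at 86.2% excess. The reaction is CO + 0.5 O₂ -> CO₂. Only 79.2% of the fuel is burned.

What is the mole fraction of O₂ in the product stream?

Stoichiometric O₂ = 0.5 × 157 = 78.5 mol; O₂ fed = 78.5 × 1.862 = 146.2 mol.
Fuel reacted = 0.792 × 157 → ξ = 124.3 mol.
Outlet (n = n₀ + ν ξ):
  CO: 157 − 1(124.3) = 32.66
  O₂: 146.2 − 0.5(124.3) = 84
  CO₂: 0 + 1(124.3) = 124.3
Total out = 241 mol; y_O₂ = 84 / 241 = 0.3485.

0.349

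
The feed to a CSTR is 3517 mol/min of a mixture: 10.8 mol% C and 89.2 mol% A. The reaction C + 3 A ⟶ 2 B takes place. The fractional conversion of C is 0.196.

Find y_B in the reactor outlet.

C reacted = 0.196 × 379.8 = 74.45 mol/min; ν_C = −1, so ξ = 74.45/1 = 74.45 mol/min.
Outlet amounts (n = n₀ + ν ξ):
  C: 379.8 − 1(74.45) = 305.4
  A: 3137 − 3(74.45) = 2914
  B: 0 + 2(74.45) = 148.9
Total out = 3368 mol/min; y_B = 148.9 / 3368 = 0.04421.

0.0442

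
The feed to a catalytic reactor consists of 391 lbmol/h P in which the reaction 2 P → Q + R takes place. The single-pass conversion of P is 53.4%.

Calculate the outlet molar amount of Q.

104 lbmol/h

P reacted = 0.534 × 391 = 208.8 lbmol/h; ν_P = −2, so ξ = 208.8/2 = 104.4 lbmol/h.
Outlet amounts (n = n₀ + ν ξ):
  P: 391 − 2(104.4) = 182.2
  Q: 0 + 1(104.4) = 104.4
  R: 0 + 1(104.4) = 104.4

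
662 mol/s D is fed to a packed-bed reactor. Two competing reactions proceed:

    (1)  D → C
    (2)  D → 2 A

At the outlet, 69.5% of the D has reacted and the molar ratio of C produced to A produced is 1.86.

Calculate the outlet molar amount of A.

Conversion of D: D consumed = 0.695 × 662 = 460.1 mol/s = 1ξ₁ + 1ξ₂.
Selectivity: 1ξ₁ / (2ξ₂) = 1.86 → ξ₁ = 3.72 ξ₂.
Substitute: (1·3.72 + 1) ξ₂ = 460.1 → ξ₂ = 97.48 mol/s, ξ₁ = 362.6 mol/s.
Outlet amounts (n = n₀ + Σ ν·ξ):
  D: 662 − 1(362.6) − 1(97.48) = 201.9
  C: 0 + 1(362.6) = 362.6
  A: 0 + 2(97.48) = 195

195 mol/s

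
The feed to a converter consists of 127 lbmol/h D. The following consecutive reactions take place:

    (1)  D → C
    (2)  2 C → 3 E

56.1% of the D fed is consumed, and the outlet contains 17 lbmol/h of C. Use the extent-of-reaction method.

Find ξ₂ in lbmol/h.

Conversion of D: D consumed = 1ξ₁ = 0.561 × 127 → ξ₁ = 71.25 lbmol/h.
C balance: n_C = 0 + 1ξ₁ − 2ξ₂ = 17 → ξ₂ = (1·71.25 − 17)/2 = 27.12 lbmol/h.
Outlet amounts (n = n₀ + Σ ν·ξ):
  D: 127 − 1(71.25) = 55.75
  C: 0 + 1(71.25) − 2(27.12) = 17
  E: 0 + 3(27.12) = 81.37

ξ₂ = 27.1 lbmol/h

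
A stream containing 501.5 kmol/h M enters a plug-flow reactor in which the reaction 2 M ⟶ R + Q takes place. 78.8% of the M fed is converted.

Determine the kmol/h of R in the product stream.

198 kmol/h

M reacted = 0.788 × 501.5 = 395.2 kmol/h; ν_M = −2, so ξ = 395.2/2 = 197.6 kmol/h.
Outlet amounts (n = n₀ + ν ξ):
  M: 501.5 − 2(197.6) = 106.3
  R: 0 + 1(197.6) = 197.6
  Q: 0 + 1(197.6) = 197.6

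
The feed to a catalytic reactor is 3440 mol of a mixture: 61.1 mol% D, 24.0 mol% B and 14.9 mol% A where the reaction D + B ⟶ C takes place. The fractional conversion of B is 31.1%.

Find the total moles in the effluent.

B reacted = 0.311 × 825.6 = 256.8 mol; ν_B = −1, so ξ = 256.8/1 = 256.8 mol.
Outlet amounts (n = n₀ + ν ξ):
  D: 2102 − 1(256.8) = 1845
  B: 825.6 − 1(256.8) = 568.8
  C: 0 + 1(256.8) = 256.8
  A: 512.6 (inert)
Total out = 1845 + 568.8 + 256.8 + 512.6 = 3183 mol.

3180 mol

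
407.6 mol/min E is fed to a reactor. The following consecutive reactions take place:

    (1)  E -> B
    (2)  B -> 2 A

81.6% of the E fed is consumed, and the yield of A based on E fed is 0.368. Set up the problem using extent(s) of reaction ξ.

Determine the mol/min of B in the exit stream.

Conversion of E: E consumed = 1ξ₁ = 0.816 × 407.6 → ξ₁ = 332.6 mol/min.
Yield of A: 2ξ₂ / 407.6 = 0.368 → ξ₂ = 75 mol/min.
Outlet amounts (n = n₀ + Σ ν·ξ):
  E: 407.6 − 1(332.6) = 75
  B: 0 + 1(332.6) − 1(75) = 257.6
  A: 0 + 2(75) = 150

258 mol/min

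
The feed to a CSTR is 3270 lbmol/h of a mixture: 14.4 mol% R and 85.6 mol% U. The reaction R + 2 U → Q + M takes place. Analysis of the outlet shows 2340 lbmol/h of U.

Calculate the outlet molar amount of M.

230 lbmol/h

For U: n = n₀ − 2ξ → 2340 = 2799 − 2ξ, giving ξ = 229.6 lbmol/h.
Outlet amounts (n = n₀ + ν ξ):
  R: 470.9 − 1(229.6) = 241.3
  U: 2799 − 2(229.6) = 2340
  Q: 0 + 1(229.6) = 229.6
  M: 0 + 1(229.6) = 229.6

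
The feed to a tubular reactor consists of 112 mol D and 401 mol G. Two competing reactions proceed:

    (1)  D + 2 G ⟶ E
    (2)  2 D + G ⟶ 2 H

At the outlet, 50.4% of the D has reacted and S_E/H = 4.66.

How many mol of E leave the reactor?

Conversion of D: D consumed = 0.504 × 112 = 56.45 mol = 1ξ₁ + 2ξ₂.
Selectivity: 1ξ₁ / (2ξ₂) = 4.66 → ξ₁ = 9.32 ξ₂.
Substitute: (1·9.32 + 2) ξ₂ = 56.45 → ξ₂ = 4.987 mol, ξ₁ = 46.47 mol.
Outlet amounts (n = n₀ + Σ ν·ξ):
  D: 112 − 1(46.47) − 2(4.987) = 55.55
  G: 401 − 2(46.47) − 1(4.987) = 303.1
  E: 0 + 1(46.47) = 46.47
  H: 0 + 2(4.987) = 9.973

46.5 mol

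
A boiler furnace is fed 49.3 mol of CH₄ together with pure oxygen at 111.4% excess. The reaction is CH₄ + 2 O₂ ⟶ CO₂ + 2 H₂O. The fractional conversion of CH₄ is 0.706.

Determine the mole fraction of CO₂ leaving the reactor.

Stoichiometric O₂ = 2 × 49.3 = 98.6 mol; O₂ fed = 98.6 × 2.114 = 208.4 mol.
Fuel reacted = 0.706 × 49.3 → ξ = 34.81 mol.
Outlet (n = n₀ + ν ξ):
  CH₄: 49.3 − 1(34.81) = 14.49
  O₂: 208.4 − 2(34.81) = 138.8
  CO₂: 0 + 1(34.81) = 34.81
  H₂O: 0 + 2(34.81) = 69.61
Total out = 257.7 mol; y_CO₂ = 34.81 / 257.7 = 0.135.

0.135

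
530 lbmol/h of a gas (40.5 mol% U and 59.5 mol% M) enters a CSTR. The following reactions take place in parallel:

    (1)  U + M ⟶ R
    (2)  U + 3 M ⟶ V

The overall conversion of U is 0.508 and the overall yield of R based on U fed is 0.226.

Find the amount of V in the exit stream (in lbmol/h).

Yield of R: 1ξ₁ / 214.7 = 0.226 → ξ₁ = 48.51 lbmol/h.
Conversion of U: 1ξ₁ + 1ξ₂ = 0.508 × 214.7 = 109 → ξ₂ = 60.53 lbmol/h.
Outlet amounts (n = n₀ + Σ ν·ξ):
  U: 214.7 − 1(48.51) − 1(60.53) = 105.6
  M: 315.4 − 1(48.51) − 3(60.53) = 85.25
  R: 0 + 1(48.51) = 48.51
  V: 0 + 1(60.53) = 60.53

60.5 lbmol/h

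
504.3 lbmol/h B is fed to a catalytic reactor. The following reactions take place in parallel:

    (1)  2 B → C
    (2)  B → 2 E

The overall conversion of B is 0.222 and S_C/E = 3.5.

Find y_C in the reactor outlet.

Conversion of B: B consumed = 0.222 × 504.3 = 112 lbmol/h = 2ξ₁ + 1ξ₂.
Selectivity: 1ξ₁ / (2ξ₂) = 3.5 → ξ₁ = 7 ξ₂.
Substitute: (2·7 + 1) ξ₂ = 112 → ξ₂ = 7.464 lbmol/h, ξ₁ = 52.25 lbmol/h.
Outlet amounts (n = n₀ + Σ ν·ξ):
  B: 504.3 − 2(52.25) − 1(7.464) = 392.3
  C: 0 + 1(52.25) = 52.25
  E: 0 + 2(7.464) = 14.93
Total out = 459.5 lbmol/h; y_C = 52.25 / 459.5 = 0.1137.

0.114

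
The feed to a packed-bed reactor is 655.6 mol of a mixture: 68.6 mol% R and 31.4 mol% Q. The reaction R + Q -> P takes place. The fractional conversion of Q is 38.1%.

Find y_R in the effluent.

Q reacted = 0.381 × 205.9 = 78.43 mol; ν_Q = −1, so ξ = 78.43/1 = 78.43 mol.
Outlet amounts (n = n₀ + ν ξ):
  R: 449.7 − 1(78.43) = 371.3
  Q: 205.9 − 1(78.43) = 127.4
  P: 0 + 1(78.43) = 78.43
Total out = 577.2 mol; y_R = 371.3 / 577.2 = 0.6433.

0.643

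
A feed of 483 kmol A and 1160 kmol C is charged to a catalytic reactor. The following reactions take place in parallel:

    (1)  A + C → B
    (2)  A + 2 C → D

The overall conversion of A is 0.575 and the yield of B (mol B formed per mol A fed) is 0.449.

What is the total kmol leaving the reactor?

1300 kmol

Yield of B: 1ξ₁ / 483 = 0.449 → ξ₁ = 216.9 kmol.
Conversion of A: 1ξ₁ + 1ξ₂ = 0.575 × 483 = 277.7 → ξ₂ = 60.86 kmol.
Outlet amounts (n = n₀ + Σ ν·ξ):
  A: 483 − 1(216.9) − 1(60.86) = 205.3
  C: 1160 − 1(216.9) − 2(60.86) = 821.4
  B: 0 + 1(216.9) = 216.9
  D: 0 + 1(60.86) = 60.86
Total out = 205.3 + 821.4 + 216.9 + 60.86 = 1304 kmol.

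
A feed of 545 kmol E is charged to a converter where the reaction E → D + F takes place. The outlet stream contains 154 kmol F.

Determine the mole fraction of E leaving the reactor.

For F: n = n₀ + 1ξ → 154 = 0 + 1ξ, giving ξ = 154 kmol.
Outlet amounts (n = n₀ + ν ξ):
  E: 545 − 1(154) = 391
  D: 0 + 1(154) = 154
  F: 0 + 1(154) = 154
Total out = 699 kmol; y_E = 391 / 699 = 0.5594.

0.559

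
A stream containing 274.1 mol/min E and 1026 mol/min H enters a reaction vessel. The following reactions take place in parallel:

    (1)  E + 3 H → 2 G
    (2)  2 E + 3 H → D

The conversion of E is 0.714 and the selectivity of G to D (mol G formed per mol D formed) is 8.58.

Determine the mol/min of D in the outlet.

31.1 mol/min

Conversion of E: E consumed = 0.714 × 274.1 = 195.7 mol/min = 1ξ₁ + 2ξ₂.
Selectivity: 2ξ₁ / (1ξ₂) = 8.58 → ξ₁ = 4.29 ξ₂.
Substitute: (1·4.29 + 2) ξ₂ = 195.7 → ξ₂ = 31.11 mol/min, ξ₁ = 133.5 mol/min.
Outlet amounts (n = n₀ + Σ ν·ξ):
  E: 274.1 − 1(133.5) − 2(31.11) = 78.39
  H: 1026 − 3(133.5) − 3(31.11) = 532.2
  G: 0 + 2(133.5) = 267
  D: 0 + 1(31.11) = 31.11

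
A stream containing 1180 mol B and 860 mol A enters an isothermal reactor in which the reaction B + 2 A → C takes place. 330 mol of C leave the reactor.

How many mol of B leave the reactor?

850 mol

For C: n = n₀ + 1ξ → 330 = 0 + 1ξ, giving ξ = 330 mol.
Outlet amounts (n = n₀ + ν ξ):
  B: 1180 − 1(330) = 850
  A: 860 − 2(330) = 200
  C: 0 + 1(330) = 330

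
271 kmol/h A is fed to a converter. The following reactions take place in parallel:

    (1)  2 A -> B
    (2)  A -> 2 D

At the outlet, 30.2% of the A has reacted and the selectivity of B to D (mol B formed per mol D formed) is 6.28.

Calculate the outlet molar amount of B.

Conversion of A: A consumed = 0.302 × 271 = 81.84 kmol/h = 2ξ₁ + 1ξ₂.
Selectivity: 1ξ₁ / (2ξ₂) = 6.28 → ξ₁ = 12.56 ξ₂.
Substitute: (2·12.56 + 1) ξ₂ = 81.84 → ξ₂ = 3.133 kmol/h, ξ₁ = 39.35 kmol/h.
Outlet amounts (n = n₀ + Σ ν·ξ):
  A: 271 − 2(39.35) − 1(3.133) = 189.2
  B: 0 + 1(39.35) = 39.35
  D: 0 + 2(3.133) = 6.267

39.4 kmol/h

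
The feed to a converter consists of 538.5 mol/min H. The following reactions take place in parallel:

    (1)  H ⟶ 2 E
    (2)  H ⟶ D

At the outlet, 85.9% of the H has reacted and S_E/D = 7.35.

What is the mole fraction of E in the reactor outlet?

Conversion of H: H consumed = 0.859 × 538.5 = 462.6 mol/min = 1ξ₁ + 1ξ₂.
Selectivity: 2ξ₁ / (1ξ₂) = 7.35 → ξ₁ = 3.675 ξ₂.
Substitute: (1·3.675 + 1) ξ₂ = 462.6 → ξ₂ = 98.95 mol/min, ξ₁ = 363.6 mol/min.
Outlet amounts (n = n₀ + Σ ν·ξ):
  H: 538.5 − 1(363.6) − 1(98.95) = 75.93
  E: 0 + 2(363.6) = 727.3
  D: 0 + 1(98.95) = 98.95
Total out = 902.1 mol/min; y_E = 727.3 / 902.1 = 0.8062.

0.806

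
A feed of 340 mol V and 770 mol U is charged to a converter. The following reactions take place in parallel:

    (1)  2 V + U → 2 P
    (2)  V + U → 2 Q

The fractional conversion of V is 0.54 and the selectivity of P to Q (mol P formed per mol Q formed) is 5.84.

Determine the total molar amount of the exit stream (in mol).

Conversion of V: V consumed = 0.54 × 340 = 183.6 mol = 2ξ₁ + 1ξ₂.
Selectivity: 2ξ₁ / (2ξ₂) = 5.84 → ξ₁ = 5.84 ξ₂.
Substitute: (2·5.84 + 1) ξ₂ = 183.6 → ξ₂ = 14.48 mol, ξ₁ = 84.56 mol.
Outlet amounts (n = n₀ + Σ ν·ξ):
  V: 340 − 2(84.56) − 1(14.48) = 156.4
  U: 770 − 1(84.56) − 1(14.48) = 671
  P: 0 + 2(84.56) = 169.1
  Q: 0 + 2(14.48) = 28.96
Total out = 156.4 + 671 + 169.1 + 28.96 = 1025 mol.

1030 mol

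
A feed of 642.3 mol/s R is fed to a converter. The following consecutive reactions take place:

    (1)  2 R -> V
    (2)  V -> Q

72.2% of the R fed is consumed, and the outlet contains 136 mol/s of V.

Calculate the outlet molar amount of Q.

Conversion of R: R consumed = 2ξ₁ = 0.722 × 642.3 → ξ₁ = 231.9 mol/s.
V balance: n_V = 0 + 1ξ₁ − 1ξ₂ = 136 → ξ₂ = (1·231.9 − 136)/1 = 95.87 mol/s.
Outlet amounts (n = n₀ + Σ ν·ξ):
  R: 642.3 − 2(231.9) = 178.6
  V: 0 + 1(231.9) − 1(95.87) = 136
  Q: 0 + 1(95.87) = 95.87

95.9 mol/s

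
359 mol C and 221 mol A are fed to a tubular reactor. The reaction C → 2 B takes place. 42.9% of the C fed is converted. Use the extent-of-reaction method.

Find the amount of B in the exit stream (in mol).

308 mol

C reacted = 0.429 × 359 = 154 mol; ν_C = −1, so ξ = 154/1 = 154 mol.
Outlet amounts (n = n₀ + ν ξ):
  C: 359 − 1(154) = 205
  B: 0 + 2(154) = 308
  A: 221 (inert)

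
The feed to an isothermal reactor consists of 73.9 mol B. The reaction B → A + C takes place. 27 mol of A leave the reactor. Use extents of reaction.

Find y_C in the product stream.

0.268

For A: n = n₀ + 1ξ → 27 = 0 + 1ξ, giving ξ = 27 mol.
Outlet amounts (n = n₀ + ν ξ):
  B: 73.9 − 1(27) = 46.9
  A: 0 + 1(27) = 27
  C: 0 + 1(27) = 27
Total out = 100.9 mol; y_C = 27 / 100.9 = 0.2676.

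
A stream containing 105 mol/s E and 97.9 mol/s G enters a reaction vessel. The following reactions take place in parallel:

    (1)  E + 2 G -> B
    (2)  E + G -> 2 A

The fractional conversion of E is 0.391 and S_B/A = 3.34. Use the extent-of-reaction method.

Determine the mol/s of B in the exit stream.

35.7 mol/s

Conversion of E: E consumed = 0.391 × 105 = 41.05 mol/s = 1ξ₁ + 1ξ₂.
Selectivity: 1ξ₁ / (2ξ₂) = 3.34 → ξ₁ = 6.68 ξ₂.
Substitute: (1·6.68 + 1) ξ₂ = 41.05 → ξ₂ = 5.346 mol/s, ξ₁ = 35.71 mol/s.
Outlet amounts (n = n₀ + Σ ν·ξ):
  E: 105 − 1(35.71) − 1(5.346) = 63.95
  G: 97.9 − 2(35.71) − 1(5.346) = 21.14
  B: 0 + 1(35.71) = 35.71
  A: 0 + 2(5.346) = 10.69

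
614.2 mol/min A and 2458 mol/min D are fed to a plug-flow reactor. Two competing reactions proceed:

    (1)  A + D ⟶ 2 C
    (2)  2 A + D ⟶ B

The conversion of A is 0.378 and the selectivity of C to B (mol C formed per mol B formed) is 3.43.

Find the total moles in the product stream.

2950 mol/min

Conversion of A: A consumed = 0.378 × 614.2 = 232.2 mol/min = 1ξ₁ + 2ξ₂.
Selectivity: 2ξ₁ / (1ξ₂) = 3.43 → ξ₁ = 1.715 ξ₂.
Substitute: (1·1.715 + 2) ξ₂ = 232.2 → ξ₂ = 62.49 mol/min, ξ₁ = 107.2 mol/min.
Outlet amounts (n = n₀ + Σ ν·ξ):
  A: 614.2 − 1(107.2) − 2(62.49) = 382
  D: 2458 − 1(107.2) − 1(62.49) = 2288
  C: 0 + 2(107.2) = 214.4
  B: 0 + 1(62.49) = 62.49
Total out = 382 + 2288 + 214.4 + 62.49 = 2947 mol/min.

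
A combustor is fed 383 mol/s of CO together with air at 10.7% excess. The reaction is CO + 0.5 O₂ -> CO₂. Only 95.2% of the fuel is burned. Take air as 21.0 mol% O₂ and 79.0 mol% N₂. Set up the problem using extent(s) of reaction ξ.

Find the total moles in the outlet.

1210 mol/s

Stoichiometric O₂ = 0.5 × 383 = 191.5 mol/s; O₂ fed = 191.5 × 1.107 = 212 mol/s.
N₂ fed = 212 × 79/21 = 797.5 mol/s.
Fuel reacted = 0.952 × 383 → ξ = 364.6 mol/s.
Outlet (n = n₀ + ν ξ):
  CO: 383 − 1(364.6) = 18.38
  O₂: 212 − 0.5(364.6) = 29.68
  N₂: 797.5 (inert)
  CO₂: 0 + 1(364.6) = 364.6
Total out = 18.38 + 29.68 + 797.5 + 364.6 = 1210 mol/s.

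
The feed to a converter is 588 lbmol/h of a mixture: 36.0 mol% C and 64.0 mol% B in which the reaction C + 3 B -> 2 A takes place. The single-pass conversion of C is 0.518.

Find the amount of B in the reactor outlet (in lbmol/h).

47.4 lbmol/h

C reacted = 0.518 × 211.7 = 109.7 lbmol/h; ν_C = −1, so ξ = 109.7/1 = 109.7 lbmol/h.
Outlet amounts (n = n₀ + ν ξ):
  C: 211.7 − 1(109.7) = 102
  B: 376.3 − 3(109.7) = 47.37
  A: 0 + 2(109.7) = 219.3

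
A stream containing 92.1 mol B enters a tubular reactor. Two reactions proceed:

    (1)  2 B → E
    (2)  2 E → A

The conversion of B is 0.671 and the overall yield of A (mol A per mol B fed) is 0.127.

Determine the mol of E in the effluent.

Conversion of B: B consumed = 2ξ₁ = 0.671 × 92.1 → ξ₁ = 30.9 mol.
Yield of A: 1ξ₂ / 92.1 = 0.127 → ξ₂ = 11.7 mol.
Outlet amounts (n = n₀ + Σ ν·ξ):
  B: 92.1 − 2(30.9) = 30.3
  E: 0 + 1(30.9) − 2(11.7) = 7.506
  A: 0 + 1(11.7) = 11.7

7.51 mol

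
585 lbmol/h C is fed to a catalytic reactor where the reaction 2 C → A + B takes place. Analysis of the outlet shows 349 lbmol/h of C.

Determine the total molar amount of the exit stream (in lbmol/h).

585 lbmol/h

For C: n = n₀ − 2ξ → 349 = 585 − 2ξ, giving ξ = 118 lbmol/h.
Outlet amounts (n = n₀ + ν ξ):
  C: 585 − 2(118) = 349
  A: 0 + 1(118) = 118
  B: 0 + 1(118) = 118
Total out = 349 + 118 + 118 = 585 lbmol/h.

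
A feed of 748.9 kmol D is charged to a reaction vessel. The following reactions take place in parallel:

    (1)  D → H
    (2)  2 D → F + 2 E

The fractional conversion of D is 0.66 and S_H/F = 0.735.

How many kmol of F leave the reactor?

Conversion of D: D consumed = 0.66 × 748.9 = 494.3 kmol = 1ξ₁ + 2ξ₂.
Selectivity: 1ξ₁ / (1ξ₂) = 0.735 → ξ₁ = 0.735 ξ₂.
Substitute: (1·0.735 + 2) ξ₂ = 494.3 → ξ₂ = 180.7 kmol, ξ₁ = 132.8 kmol.
Outlet amounts (n = n₀ + Σ ν·ξ):
  D: 748.9 − 1(132.8) − 2(180.7) = 254.6
  H: 0 + 1(132.8) = 132.8
  F: 0 + 1(180.7) = 180.7
  E: 0 + 2(180.7) = 361.4

181 kmol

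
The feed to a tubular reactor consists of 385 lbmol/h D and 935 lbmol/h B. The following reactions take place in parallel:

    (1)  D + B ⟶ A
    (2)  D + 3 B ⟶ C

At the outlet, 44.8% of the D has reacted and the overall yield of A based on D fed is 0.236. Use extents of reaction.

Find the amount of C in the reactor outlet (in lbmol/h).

81.6 lbmol/h

Yield of A: 1ξ₁ / 385 = 0.236 → ξ₁ = 90.86 lbmol/h.
Conversion of D: 1ξ₁ + 1ξ₂ = 0.448 × 385 = 172.5 → ξ₂ = 81.62 lbmol/h.
Outlet amounts (n = n₀ + Σ ν·ξ):
  D: 385 − 1(90.86) − 1(81.62) = 212.5
  B: 935 − 1(90.86) − 3(81.62) = 599.3
  A: 0 + 1(90.86) = 90.86
  C: 0 + 1(81.62) = 81.62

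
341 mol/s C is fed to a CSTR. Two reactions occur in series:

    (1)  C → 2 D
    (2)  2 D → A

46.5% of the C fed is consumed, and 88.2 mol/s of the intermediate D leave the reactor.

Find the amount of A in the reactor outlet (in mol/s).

114 mol/s

Conversion of C: C consumed = 1ξ₁ = 0.465 × 341 → ξ₁ = 158.6 mol/s.
D balance: n_D = 0 + 2ξ₁ − 2ξ₂ = 88.2 → ξ₂ = (2·158.6 − 88.2)/2 = 114.5 mol/s.
Outlet amounts (n = n₀ + Σ ν·ξ):
  C: 341 − 1(158.6) = 182.4
  D: 0 + 2(158.6) − 2(114.5) = 88.2
  A: 0 + 1(114.5) = 114.5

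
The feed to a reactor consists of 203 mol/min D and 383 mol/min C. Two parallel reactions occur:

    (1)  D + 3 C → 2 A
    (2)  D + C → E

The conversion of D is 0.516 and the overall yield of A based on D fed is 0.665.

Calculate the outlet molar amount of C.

Yield of A: 2ξ₁ / 203 = 0.665 → ξ₁ = 67.5 mol/min.
Conversion of D: 1ξ₁ + 1ξ₂ = 0.516 × 203 = 104.7 → ξ₂ = 37.25 mol/min.
Outlet amounts (n = n₀ + Σ ν·ξ):
  D: 203 − 1(67.5) − 1(37.25) = 98.25
  C: 383 − 3(67.5) − 1(37.25) = 143.3
  A: 0 + 2(67.5) = 135
  E: 0 + 1(37.25) = 37.25

143 mol/min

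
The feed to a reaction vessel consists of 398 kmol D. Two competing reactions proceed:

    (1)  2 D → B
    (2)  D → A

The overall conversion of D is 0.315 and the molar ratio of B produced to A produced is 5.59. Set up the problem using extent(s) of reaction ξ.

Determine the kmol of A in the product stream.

10.3 kmol

Conversion of D: D consumed = 0.315 × 398 = 125.4 kmol = 2ξ₁ + 1ξ₂.
Selectivity: 1ξ₁ / (1ξ₂) = 5.59 → ξ₁ = 5.59 ξ₂.
Substitute: (2·5.59 + 1) ξ₂ = 125.4 → ξ₂ = 10.29 kmol, ξ₁ = 57.54 kmol.
Outlet amounts (n = n₀ + Σ ν·ξ):
  D: 398 − 2(57.54) − 1(10.29) = 272.6
  B: 0 + 1(57.54) = 57.54
  A: 0 + 1(10.29) = 10.29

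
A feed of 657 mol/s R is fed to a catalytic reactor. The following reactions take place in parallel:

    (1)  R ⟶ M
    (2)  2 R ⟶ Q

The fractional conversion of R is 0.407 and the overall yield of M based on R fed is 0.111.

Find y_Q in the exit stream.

0.174

Yield of M: 1ξ₁ / 657 = 0.111 → ξ₁ = 72.93 mol/s.
Conversion of R: 1ξ₁ + 2ξ₂ = 0.407 × 657 = 267.4 → ξ₂ = 97.24 mol/s.
Outlet amounts (n = n₀ + Σ ν·ξ):
  R: 657 − 1(72.93) − 2(97.24) = 389.6
  M: 0 + 1(72.93) = 72.93
  Q: 0 + 1(97.24) = 97.24
Total out = 559.8 mol/s; y_Q = 97.24 / 559.8 = 0.1737.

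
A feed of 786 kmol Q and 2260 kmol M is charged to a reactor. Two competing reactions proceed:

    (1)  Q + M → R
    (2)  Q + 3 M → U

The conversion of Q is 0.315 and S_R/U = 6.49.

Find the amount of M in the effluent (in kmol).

Conversion of Q: Q consumed = 0.315 × 786 = 247.6 kmol = 1ξ₁ + 1ξ₂.
Selectivity: 1ξ₁ / (1ξ₂) = 6.49 → ξ₁ = 6.49 ξ₂.
Substitute: (1·6.49 + 1) ξ₂ = 247.6 → ξ₂ = 33.06 kmol, ξ₁ = 214.5 kmol.
Outlet amounts (n = n₀ + Σ ν·ξ):
  Q: 786 − 1(214.5) − 1(33.06) = 538.4
  M: 2260 − 1(214.5) − 3(33.06) = 1946
  R: 0 + 1(214.5) = 214.5
  U: 0 + 1(33.06) = 33.06

1950 kmol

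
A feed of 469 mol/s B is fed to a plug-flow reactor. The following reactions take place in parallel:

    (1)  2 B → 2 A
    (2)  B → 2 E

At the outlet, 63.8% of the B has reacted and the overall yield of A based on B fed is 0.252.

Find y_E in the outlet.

Yield of A: 2ξ₁ / 469 = 0.252 → ξ₁ = 59.09 mol/s.
Conversion of B: 2ξ₁ + 1ξ₂ = 0.638 × 469 = 299.2 → ξ₂ = 181 mol/s.
Outlet amounts (n = n₀ + Σ ν·ξ):
  B: 469 − 2(59.09) − 1(181) = 169.8
  A: 0 + 2(59.09) = 118.2
  E: 0 + 2(181) = 362.1
Total out = 650 mol/s; y_E = 362.1 / 650 = 0.557.

0.557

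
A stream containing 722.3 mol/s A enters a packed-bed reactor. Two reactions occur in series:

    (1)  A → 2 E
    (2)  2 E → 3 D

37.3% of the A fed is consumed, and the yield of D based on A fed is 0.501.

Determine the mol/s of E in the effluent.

298 mol/s

Conversion of A: A consumed = 1ξ₁ = 0.373 × 722.3 → ξ₁ = 269.4 mol/s.
Yield of D: 3ξ₂ / 722.3 = 0.501 → ξ₂ = 120.6 mol/s.
Outlet amounts (n = n₀ + Σ ν·ξ):
  A: 722.3 − 1(269.4) = 452.9
  E: 0 + 2(269.4) − 2(120.6) = 297.6
  D: 0 + 3(120.6) = 361.9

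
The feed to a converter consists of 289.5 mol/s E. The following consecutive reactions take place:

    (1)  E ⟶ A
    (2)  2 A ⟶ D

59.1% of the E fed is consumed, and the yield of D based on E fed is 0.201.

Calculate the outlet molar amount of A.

Conversion of E: E consumed = 1ξ₁ = 0.591 × 289.5 → ξ₁ = 171.1 mol/s.
Yield of D: 1ξ₂ / 289.5 = 0.201 → ξ₂ = 58.19 mol/s.
Outlet amounts (n = n₀ + Σ ν·ξ):
  E: 289.5 − 1(171.1) = 118.4
  A: 0 + 1(171.1) − 2(58.19) = 54.72
  D: 0 + 1(58.19) = 58.19

54.7 mol/s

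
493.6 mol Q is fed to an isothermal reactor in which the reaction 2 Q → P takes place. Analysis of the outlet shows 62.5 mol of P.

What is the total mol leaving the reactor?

For P: n = n₀ + 1ξ → 62.5 = 0 + 1ξ, giving ξ = 62.5 mol.
Outlet amounts (n = n₀ + ν ξ):
  Q: 493.6 − 2(62.5) = 368.6
  P: 0 + 1(62.5) = 62.5
Total out = 368.6 + 62.5 = 431.1 mol.

431 mol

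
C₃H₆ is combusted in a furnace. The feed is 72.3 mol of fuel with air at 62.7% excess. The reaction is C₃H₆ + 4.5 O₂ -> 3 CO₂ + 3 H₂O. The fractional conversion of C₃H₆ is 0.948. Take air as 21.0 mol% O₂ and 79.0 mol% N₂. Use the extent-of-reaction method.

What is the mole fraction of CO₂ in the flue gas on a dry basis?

Stoichiometric O₂ = 4.5 × 72.3 = 325.3 mol; O₂ fed = 325.3 × 1.627 = 529.3 mol.
N₂ fed = 529.3 × 79/21 = 1991 mol.
Fuel reacted = 0.948 × 72.3 → ξ = 68.54 mol.
Outlet (n = n₀ + ν ξ):
  C₃H₆: 72.3 − 1(68.54) = 3.76
  O₂: 529.3 − 4.5(68.54) = 220.9
  N₂: 1991 (inert)
  CO₂: 0 + 3(68.54) = 205.6
  H₂O: 0 + 3(68.54) = 205.6
Dry total = 2422 mol; y_CO₂ (dry) = 205.6 / 2422 = 0.08491.

0.0849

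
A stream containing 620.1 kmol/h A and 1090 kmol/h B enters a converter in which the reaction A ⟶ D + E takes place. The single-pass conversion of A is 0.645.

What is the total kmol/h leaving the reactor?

2110 kmol/h

A reacted = 0.645 × 620.1 = 400 kmol/h; ν_A = −1, so ξ = 400/1 = 400 kmol/h.
Outlet amounts (n = n₀ + ν ξ):
  A: 620.1 − 1(400) = 220.1
  D: 0 + 1(400) = 400
  E: 0 + 1(400) = 400
  B: 1090 (inert)
Total out = 220.1 + 400 + 400 + 1090 = 2110 kmol/h.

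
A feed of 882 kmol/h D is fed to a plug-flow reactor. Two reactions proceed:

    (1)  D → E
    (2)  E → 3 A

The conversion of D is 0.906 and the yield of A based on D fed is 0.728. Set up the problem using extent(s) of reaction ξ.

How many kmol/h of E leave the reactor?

585 kmol/h

Conversion of D: D consumed = 1ξ₁ = 0.906 × 882 → ξ₁ = 799.1 kmol/h.
Yield of A: 3ξ₂ / 882 = 0.728 → ξ₂ = 214 kmol/h.
Outlet amounts (n = n₀ + Σ ν·ξ):
  D: 882 − 1(799.1) = 82.91
  E: 0 + 1(799.1) − 1(214) = 585.1
  A: 0 + 3(214) = 642.1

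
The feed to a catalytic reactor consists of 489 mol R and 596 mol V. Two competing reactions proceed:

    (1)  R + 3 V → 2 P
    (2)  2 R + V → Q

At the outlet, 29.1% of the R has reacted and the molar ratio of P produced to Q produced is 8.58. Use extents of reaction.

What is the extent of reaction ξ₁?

ξ₁ = 97.1 mol

Conversion of R: R consumed = 0.291 × 489 = 142.3 mol = 1ξ₁ + 2ξ₂.
Selectivity: 2ξ₁ / (1ξ₂) = 8.58 → ξ₁ = 4.29 ξ₂.
Substitute: (1·4.29 + 2) ξ₂ = 142.3 → ξ₂ = 22.62 mol, ξ₁ = 97.05 mol.
Outlet amounts (n = n₀ + Σ ν·ξ):
  R: 489 − 1(97.05) − 2(22.62) = 346.7
  V: 596 − 3(97.05) − 1(22.62) = 282.2
  P: 0 + 2(97.05) = 194.1
  Q: 0 + 1(22.62) = 22.62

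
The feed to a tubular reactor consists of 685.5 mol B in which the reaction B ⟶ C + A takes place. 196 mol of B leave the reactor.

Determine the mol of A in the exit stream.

For B: n = n₀ − 1ξ → 196 = 685.5 − 1ξ, giving ξ = 489.5 mol.
Outlet amounts (n = n₀ + ν ξ):
  B: 685.5 − 1(489.5) = 196
  C: 0 + 1(489.5) = 489.5
  A: 0 + 1(489.5) = 489.5

490 mol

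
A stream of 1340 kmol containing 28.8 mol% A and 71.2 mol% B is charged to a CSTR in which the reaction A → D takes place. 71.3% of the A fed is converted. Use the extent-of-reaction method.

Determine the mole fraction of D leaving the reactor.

0.205

A reacted = 0.713 × 385.9 = 275.2 kmol; ν_A = −1, so ξ = 275.2/1 = 275.2 kmol.
Outlet amounts (n = n₀ + ν ξ):
  A: 385.9 − 1(275.2) = 110.8
  D: 0 + 1(275.2) = 275.2
  B: 954.1 (inert)
Total out = 1340 kmol; y_D = 275.2 / 1340 = 0.2053.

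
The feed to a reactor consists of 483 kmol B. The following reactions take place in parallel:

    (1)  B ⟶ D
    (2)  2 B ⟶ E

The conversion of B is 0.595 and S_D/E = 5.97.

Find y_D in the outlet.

Conversion of B: B consumed = 0.595 × 483 = 287.4 kmol = 1ξ₁ + 2ξ₂.
Selectivity: 1ξ₁ / (1ξ₂) = 5.97 → ξ₁ = 5.97 ξ₂.
Substitute: (1·5.97 + 2) ξ₂ = 287.4 → ξ₂ = 36.06 kmol, ξ₁ = 215.3 kmol.
Outlet amounts (n = n₀ + Σ ν·ξ):
  B: 483 − 1(215.3) − 2(36.06) = 195.6
  D: 0 + 1(215.3) = 215.3
  E: 0 + 1(36.06) = 36.06
Total out = 446.9 kmol; y_D = 215.3 / 446.9 = 0.4816.

0.482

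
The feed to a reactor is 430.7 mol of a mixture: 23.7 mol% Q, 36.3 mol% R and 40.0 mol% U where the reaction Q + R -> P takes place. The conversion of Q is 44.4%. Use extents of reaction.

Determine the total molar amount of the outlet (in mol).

Q reacted = 0.444 × 102.1 = 45.32 mol; ν_Q = −1, so ξ = 45.32/1 = 45.32 mol.
Outlet amounts (n = n₀ + ν ξ):
  Q: 102.1 − 1(45.32) = 56.75
  R: 156.3 − 1(45.32) = 111
  P: 0 + 1(45.32) = 45.32
  U: 172.3 (inert)
Total out = 56.75 + 111 + 45.32 + 172.3 = 385.4 mol.

385 mol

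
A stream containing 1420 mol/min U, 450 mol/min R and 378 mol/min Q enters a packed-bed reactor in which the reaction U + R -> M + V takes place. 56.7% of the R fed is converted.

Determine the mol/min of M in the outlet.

R reacted = 0.567 × 450 = 255.1 mol/min; ν_R = −1, so ξ = 255.1/1 = 255.1 mol/min.
Outlet amounts (n = n₀ + ν ξ):
  U: 1420 − 1(255.1) = 1165
  R: 450 − 1(255.1) = 194.9
  M: 0 + 1(255.1) = 255.1
  V: 0 + 1(255.1) = 255.1
  Q: 378 (inert)

255 mol/min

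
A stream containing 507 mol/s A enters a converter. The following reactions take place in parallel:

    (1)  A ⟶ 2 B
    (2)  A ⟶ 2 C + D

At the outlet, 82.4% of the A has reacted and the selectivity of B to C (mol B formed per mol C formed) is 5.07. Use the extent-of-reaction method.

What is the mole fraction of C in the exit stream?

Conversion of A: A consumed = 0.824 × 507 = 417.8 mol/s = 1ξ₁ + 1ξ₂.
Selectivity: 2ξ₁ / (2ξ₂) = 5.07 → ξ₁ = 5.07 ξ₂.
Substitute: (1·5.07 + 1) ξ₂ = 417.8 → ξ₂ = 68.83 mol/s, ξ₁ = 348.9 mol/s.
Outlet amounts (n = n₀ + Σ ν·ξ):
  A: 507 − 1(348.9) − 1(68.83) = 89.23
  B: 0 + 2(348.9) = 697.9
  C: 0 + 2(68.83) = 137.7
  D: 0 + 1(68.83) = 68.83
Total out = 993.6 mol/s; y_C = 137.7 / 993.6 = 0.1385.

0.139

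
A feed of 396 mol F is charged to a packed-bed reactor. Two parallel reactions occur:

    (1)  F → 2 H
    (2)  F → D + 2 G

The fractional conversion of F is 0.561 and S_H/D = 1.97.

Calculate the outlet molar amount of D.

Conversion of F: F consumed = 0.561 × 396 = 222.2 mol = 1ξ₁ + 1ξ₂.
Selectivity: 2ξ₁ / (1ξ₂) = 1.97 → ξ₁ = 0.985 ξ₂.
Substitute: (1·0.985 + 1) ξ₂ = 222.2 → ξ₂ = 111.9 mol, ξ₁ = 110.2 mol.
Outlet amounts (n = n₀ + Σ ν·ξ):
  F: 396 − 1(110.2) − 1(111.9) = 173.8
  H: 0 + 2(110.2) = 220.5
  D: 0 + 1(111.9) = 111.9
  G: 0 + 2(111.9) = 223.8

112 mol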